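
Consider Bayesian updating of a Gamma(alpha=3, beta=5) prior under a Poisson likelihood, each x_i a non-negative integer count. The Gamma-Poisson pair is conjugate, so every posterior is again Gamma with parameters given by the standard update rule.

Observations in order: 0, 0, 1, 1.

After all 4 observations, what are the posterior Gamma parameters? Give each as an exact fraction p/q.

alpha=5, beta=9

obs 1: x=0 → posterior Gamma(3, 6)
obs 2: x=0 → posterior Gamma(3, 7)
obs 3: x=1 → posterior Gamma(4, 8)
obs 4: x=1 → posterior Gamma(5, 9)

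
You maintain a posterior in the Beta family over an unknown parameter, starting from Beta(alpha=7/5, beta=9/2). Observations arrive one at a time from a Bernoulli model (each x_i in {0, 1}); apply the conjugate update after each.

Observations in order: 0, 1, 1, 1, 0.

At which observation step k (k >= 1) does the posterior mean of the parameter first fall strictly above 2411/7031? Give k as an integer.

obs 1: x=0 → posterior Beta(7/5, 11/2)
obs 2: x=1 → posterior Beta(12/5, 11/2)
obs 3: x=1 → posterior Beta(17/5, 11/2)
obs 4: x=1 → posterior Beta(22/5, 11/2)
obs 5: x=0 → posterior Beta(22/5, 13/2)

k = 3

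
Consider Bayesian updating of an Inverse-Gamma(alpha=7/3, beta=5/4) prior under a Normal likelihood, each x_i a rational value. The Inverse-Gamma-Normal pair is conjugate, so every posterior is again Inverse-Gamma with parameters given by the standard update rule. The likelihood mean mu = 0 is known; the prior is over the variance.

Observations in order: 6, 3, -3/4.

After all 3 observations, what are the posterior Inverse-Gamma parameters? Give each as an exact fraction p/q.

alpha=23/6, beta=769/32

obs 1: x=6 → posterior Inverse-Gamma(17/6, 77/4)
obs 2: x=3 → posterior Inverse-Gamma(10/3, 95/4)
obs 3: x=-3/4 → posterior Inverse-Gamma(23/6, 769/32)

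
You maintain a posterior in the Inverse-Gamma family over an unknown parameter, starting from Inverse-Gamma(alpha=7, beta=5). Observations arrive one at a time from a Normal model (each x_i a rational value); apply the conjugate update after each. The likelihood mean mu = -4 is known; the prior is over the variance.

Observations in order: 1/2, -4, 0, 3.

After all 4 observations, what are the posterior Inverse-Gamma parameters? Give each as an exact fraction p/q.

alpha=9, beta=381/8

obs 1: x=1/2 → posterior Inverse-Gamma(15/2, 121/8)
obs 2: x=-4 → posterior Inverse-Gamma(8, 121/8)
obs 3: x=0 → posterior Inverse-Gamma(17/2, 185/8)
obs 4: x=3 → posterior Inverse-Gamma(9, 381/8)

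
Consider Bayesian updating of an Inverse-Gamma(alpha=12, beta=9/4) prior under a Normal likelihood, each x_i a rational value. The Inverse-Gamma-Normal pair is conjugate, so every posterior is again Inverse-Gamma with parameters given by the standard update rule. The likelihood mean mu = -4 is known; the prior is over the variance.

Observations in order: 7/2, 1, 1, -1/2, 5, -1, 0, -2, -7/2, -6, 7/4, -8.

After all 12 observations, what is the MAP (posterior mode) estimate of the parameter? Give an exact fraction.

4581/608

obs 1: x=7/2 → posterior Inverse-Gamma(25/2, 243/8)
obs 2: x=1 → posterior Inverse-Gamma(13, 343/8)
obs 3: x=1 → posterior Inverse-Gamma(27/2, 443/8)
obs 4: x=-1/2 → posterior Inverse-Gamma(14, 123/2)
obs 5: x=5 → posterior Inverse-Gamma(29/2, 102)
obs 6: x=-1 → posterior Inverse-Gamma(15, 213/2)
obs 7: x=0 → posterior Inverse-Gamma(31/2, 229/2)
obs 8: x=-2 → posterior Inverse-Gamma(16, 233/2)
obs 9: x=-7/2 → posterior Inverse-Gamma(33/2, 933/8)
obs 10: x=-6 → posterior Inverse-Gamma(17, 949/8)
obs 11: x=7/4 → posterior Inverse-Gamma(35/2, 4325/32)
obs 12: x=-8 → posterior Inverse-Gamma(18, 4581/32)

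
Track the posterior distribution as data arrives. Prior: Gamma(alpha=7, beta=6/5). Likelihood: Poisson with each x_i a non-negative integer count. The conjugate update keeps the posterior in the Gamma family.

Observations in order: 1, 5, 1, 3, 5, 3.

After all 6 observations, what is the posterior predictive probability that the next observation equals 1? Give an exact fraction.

obs 1: x=1 → posterior Gamma(8, 11/5)
obs 2: x=5 → posterior Gamma(13, 16/5)
obs 3: x=1 → posterior Gamma(14, 21/5)
obs 4: x=3 → posterior Gamma(17, 26/5)
obs 5: x=5 → posterior Gamma(22, 31/5)
obs 6: x=3 → posterior Gamma(25, 36/5)

101035159683095507580392450057067036672000/855815749912862575413504094141988390921041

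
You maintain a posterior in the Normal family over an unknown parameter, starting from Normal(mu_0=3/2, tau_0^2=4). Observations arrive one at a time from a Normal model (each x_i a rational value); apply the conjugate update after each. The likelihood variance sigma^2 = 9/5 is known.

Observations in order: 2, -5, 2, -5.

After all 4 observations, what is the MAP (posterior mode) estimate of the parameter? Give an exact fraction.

obs 1: x=2 → posterior Normal(107/58, 36/29)
obs 2: x=-5 → posterior Normal(-93/98, 36/49)
obs 3: x=2 → posterior Normal(-13/138, 12/23)
obs 4: x=-5 → posterior Normal(-213/178, 36/89)

-213/178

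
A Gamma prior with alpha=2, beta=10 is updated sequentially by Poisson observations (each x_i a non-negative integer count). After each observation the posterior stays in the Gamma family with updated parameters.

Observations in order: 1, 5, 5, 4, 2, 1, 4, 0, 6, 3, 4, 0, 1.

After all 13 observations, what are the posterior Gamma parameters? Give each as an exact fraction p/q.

obs 1: x=1 → posterior Gamma(3, 11)
obs 2: x=5 → posterior Gamma(8, 12)
obs 3: x=5 → posterior Gamma(13, 13)
obs 4: x=4 → posterior Gamma(17, 14)
obs 5: x=2 → posterior Gamma(19, 15)
obs 6: x=1 → posterior Gamma(20, 16)
obs 7: x=4 → posterior Gamma(24, 17)
obs 8: x=0 → posterior Gamma(24, 18)
obs 9: x=6 → posterior Gamma(30, 19)
obs 10: x=3 → posterior Gamma(33, 20)
obs 11: x=4 → posterior Gamma(37, 21)
obs 12: x=0 → posterior Gamma(37, 22)
obs 13: x=1 → posterior Gamma(38, 23)

alpha=38, beta=23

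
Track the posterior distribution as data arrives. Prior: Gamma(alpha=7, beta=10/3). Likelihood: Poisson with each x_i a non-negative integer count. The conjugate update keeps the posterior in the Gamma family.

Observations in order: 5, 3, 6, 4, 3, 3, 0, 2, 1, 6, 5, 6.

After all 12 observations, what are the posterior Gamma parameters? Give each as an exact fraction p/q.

alpha=51, beta=46/3

obs 1: x=5 → posterior Gamma(12, 13/3)
obs 2: x=3 → posterior Gamma(15, 16/3)
obs 3: x=6 → posterior Gamma(21, 19/3)
obs 4: x=4 → posterior Gamma(25, 22/3)
obs 5: x=3 → posterior Gamma(28, 25/3)
obs 6: x=3 → posterior Gamma(31, 28/3)
obs 7: x=0 → posterior Gamma(31, 31/3)
obs 8: x=2 → posterior Gamma(33, 34/3)
obs 9: x=1 → posterior Gamma(34, 37/3)
obs 10: x=6 → posterior Gamma(40, 40/3)
obs 11: x=5 → posterior Gamma(45, 43/3)
obs 12: x=6 → posterior Gamma(51, 46/3)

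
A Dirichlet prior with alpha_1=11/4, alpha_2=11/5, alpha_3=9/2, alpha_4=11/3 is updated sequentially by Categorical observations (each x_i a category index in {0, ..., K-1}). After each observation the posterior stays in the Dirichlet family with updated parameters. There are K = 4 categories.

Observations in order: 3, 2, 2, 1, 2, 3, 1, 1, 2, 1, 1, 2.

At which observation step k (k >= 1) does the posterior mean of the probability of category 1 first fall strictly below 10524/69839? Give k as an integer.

obs 1: x=3 → posterior Dirichlet(11/4, 11/5, 9/2, 14/3)
obs 2: x=2 → posterior Dirichlet(11/4, 11/5, 11/2, 14/3)
obs 3: x=2 → posterior Dirichlet(11/4, 11/5, 13/2, 14/3)
obs 4: x=1 → posterior Dirichlet(11/4, 16/5, 13/2, 14/3)
obs 5: x=2 → posterior Dirichlet(11/4, 16/5, 15/2, 14/3)
obs 6: x=3 → posterior Dirichlet(11/4, 16/5, 15/2, 17/3)
obs 7: x=1 → posterior Dirichlet(11/4, 21/5, 15/2, 17/3)
obs 8: x=1 → posterior Dirichlet(11/4, 26/5, 15/2, 17/3)
obs 9: x=2 → posterior Dirichlet(11/4, 26/5, 17/2, 17/3)
obs 10: x=1 → posterior Dirichlet(11/4, 31/5, 17/2, 17/3)
obs 11: x=1 → posterior Dirichlet(11/4, 36/5, 17/2, 17/3)
obs 12: x=2 → posterior Dirichlet(11/4, 36/5, 19/2, 17/3)

k = 2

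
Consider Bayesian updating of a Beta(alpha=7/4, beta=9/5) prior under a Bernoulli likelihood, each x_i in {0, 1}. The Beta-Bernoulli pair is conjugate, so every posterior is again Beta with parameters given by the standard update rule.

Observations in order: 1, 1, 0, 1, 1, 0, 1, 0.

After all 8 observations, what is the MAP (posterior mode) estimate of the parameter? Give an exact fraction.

115/191

obs 1: x=1 → posterior Beta(11/4, 9/5)
obs 2: x=1 → posterior Beta(15/4, 9/5)
obs 3: x=0 → posterior Beta(15/4, 14/5)
obs 4: x=1 → posterior Beta(19/4, 14/5)
obs 5: x=1 → posterior Beta(23/4, 14/5)
obs 6: x=0 → posterior Beta(23/4, 19/5)
obs 7: x=1 → posterior Beta(27/4, 19/5)
obs 8: x=0 → posterior Beta(27/4, 24/5)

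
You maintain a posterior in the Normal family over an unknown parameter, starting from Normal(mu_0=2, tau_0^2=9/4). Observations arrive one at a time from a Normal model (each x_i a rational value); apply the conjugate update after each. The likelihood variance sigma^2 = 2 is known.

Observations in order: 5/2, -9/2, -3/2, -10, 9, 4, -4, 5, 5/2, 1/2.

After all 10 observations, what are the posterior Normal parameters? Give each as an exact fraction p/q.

obs 1: x=5/2 → posterior Normal(77/34, 18/17)
obs 2: x=-9/2 → posterior Normal(-1/13, 9/13)
obs 3: x=-3/2 → posterior Normal(-31/70, 18/35)
obs 4: x=-10 → posterior Normal(-211/88, 9/22)
obs 5: x=9 → posterior Normal(-49/106, 18/53)
obs 6: x=4 → posterior Normal(23/124, 9/31)
obs 7: x=-4 → posterior Normal(-49/142, 18/71)
obs 8: x=5 → posterior Normal(41/160, 9/40)
obs 9: x=5/2 → posterior Normal(43/89, 18/89)
obs 10: x=1/2 → posterior Normal(95/196, 9/49)

mu_0=95/196, tau_0^2=9/49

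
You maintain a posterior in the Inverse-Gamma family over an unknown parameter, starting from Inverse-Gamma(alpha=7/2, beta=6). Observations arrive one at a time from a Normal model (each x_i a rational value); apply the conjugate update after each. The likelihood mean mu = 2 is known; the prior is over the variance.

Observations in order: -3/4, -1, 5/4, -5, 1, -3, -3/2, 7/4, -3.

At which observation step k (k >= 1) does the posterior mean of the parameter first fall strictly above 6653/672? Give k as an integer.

k = 9

obs 1: x=-3/4 → posterior Inverse-Gamma(4, 313/32)
obs 2: x=-1 → posterior Inverse-Gamma(9/2, 457/32)
obs 3: x=5/4 → posterior Inverse-Gamma(5, 233/16)
obs 4: x=-5 → posterior Inverse-Gamma(11/2, 625/16)
obs 5: x=1 → posterior Inverse-Gamma(6, 633/16)
obs 6: x=-3 → posterior Inverse-Gamma(13/2, 833/16)
obs 7: x=-3/2 → posterior Inverse-Gamma(7, 931/16)
obs 8: x=7/4 → posterior Inverse-Gamma(15/2, 1863/32)
obs 9: x=-3 → posterior Inverse-Gamma(8, 2263/32)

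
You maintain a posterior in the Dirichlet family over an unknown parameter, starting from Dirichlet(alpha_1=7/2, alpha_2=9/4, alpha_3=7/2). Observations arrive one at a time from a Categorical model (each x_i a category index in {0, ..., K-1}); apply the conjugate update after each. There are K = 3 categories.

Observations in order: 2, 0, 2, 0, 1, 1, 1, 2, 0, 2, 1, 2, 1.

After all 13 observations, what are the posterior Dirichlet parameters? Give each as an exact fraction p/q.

alpha_1=13/2, alpha_2=29/4, alpha_3=17/2

obs 1: x=2 → posterior Dirichlet(7/2, 9/4, 9/2)
obs 2: x=0 → posterior Dirichlet(9/2, 9/4, 9/2)
obs 3: x=2 → posterior Dirichlet(9/2, 9/4, 11/2)
obs 4: x=0 → posterior Dirichlet(11/2, 9/4, 11/2)
obs 5: x=1 → posterior Dirichlet(11/2, 13/4, 11/2)
obs 6: x=1 → posterior Dirichlet(11/2, 17/4, 11/2)
obs 7: x=1 → posterior Dirichlet(11/2, 21/4, 11/2)
obs 8: x=2 → posterior Dirichlet(11/2, 21/4, 13/2)
obs 9: x=0 → posterior Dirichlet(13/2, 21/4, 13/2)
obs 10: x=2 → posterior Dirichlet(13/2, 21/4, 15/2)
obs 11: x=1 → posterior Dirichlet(13/2, 25/4, 15/2)
obs 12: x=2 → posterior Dirichlet(13/2, 25/4, 17/2)
obs 13: x=1 → posterior Dirichlet(13/2, 29/4, 17/2)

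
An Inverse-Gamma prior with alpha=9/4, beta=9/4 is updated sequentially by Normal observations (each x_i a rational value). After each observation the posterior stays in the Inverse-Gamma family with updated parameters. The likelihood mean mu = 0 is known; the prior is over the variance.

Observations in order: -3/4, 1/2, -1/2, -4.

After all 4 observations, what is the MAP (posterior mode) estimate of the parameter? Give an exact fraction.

obs 1: x=-3/4 → posterior Inverse-Gamma(11/4, 81/32)
obs 2: x=1/2 → posterior Inverse-Gamma(13/4, 85/32)
obs 3: x=-1/2 → posterior Inverse-Gamma(15/4, 89/32)
obs 4: x=-4 → posterior Inverse-Gamma(17/4, 345/32)

115/56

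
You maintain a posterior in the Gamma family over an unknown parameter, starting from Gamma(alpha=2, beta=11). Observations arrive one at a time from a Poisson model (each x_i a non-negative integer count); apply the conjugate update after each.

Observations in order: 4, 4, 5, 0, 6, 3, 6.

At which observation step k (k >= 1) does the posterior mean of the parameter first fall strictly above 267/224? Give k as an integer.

obs 1: x=4 → posterior Gamma(6, 12)
obs 2: x=4 → posterior Gamma(10, 13)
obs 3: x=5 → posterior Gamma(15, 14)
obs 4: x=0 → posterior Gamma(15, 15)
obs 5: x=6 → posterior Gamma(21, 16)
obs 6: x=3 → posterior Gamma(24, 17)
obs 7: x=6 → posterior Gamma(30, 18)

k = 5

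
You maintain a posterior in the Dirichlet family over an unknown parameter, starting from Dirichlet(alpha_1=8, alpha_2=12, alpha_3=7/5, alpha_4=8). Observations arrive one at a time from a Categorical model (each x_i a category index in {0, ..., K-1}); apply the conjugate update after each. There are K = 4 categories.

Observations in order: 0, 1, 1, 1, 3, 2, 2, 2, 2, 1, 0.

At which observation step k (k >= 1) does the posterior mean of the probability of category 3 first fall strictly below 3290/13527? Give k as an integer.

k = 4

obs 1: x=0 → posterior Dirichlet(9, 12, 7/5, 8)
obs 2: x=1 → posterior Dirichlet(9, 13, 7/5, 8)
obs 3: x=1 → posterior Dirichlet(9, 14, 7/5, 8)
obs 4: x=1 → posterior Dirichlet(9, 15, 7/5, 8)
obs 5: x=3 → posterior Dirichlet(9, 15, 7/5, 9)
obs 6: x=2 → posterior Dirichlet(9, 15, 12/5, 9)
obs 7: x=2 → posterior Dirichlet(9, 15, 17/5, 9)
obs 8: x=2 → posterior Dirichlet(9, 15, 22/5, 9)
obs 9: x=2 → posterior Dirichlet(9, 15, 27/5, 9)
obs 10: x=1 → posterior Dirichlet(9, 16, 27/5, 9)
obs 11: x=0 → posterior Dirichlet(10, 16, 27/5, 9)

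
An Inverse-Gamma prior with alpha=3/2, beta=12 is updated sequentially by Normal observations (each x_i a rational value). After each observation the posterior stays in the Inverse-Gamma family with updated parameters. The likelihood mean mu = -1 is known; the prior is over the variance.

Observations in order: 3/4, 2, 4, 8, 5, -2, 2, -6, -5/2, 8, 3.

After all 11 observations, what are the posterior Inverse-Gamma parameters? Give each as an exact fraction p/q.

obs 1: x=3/4 → posterior Inverse-Gamma(2, 433/32)
obs 2: x=2 → posterior Inverse-Gamma(5/2, 577/32)
obs 3: x=4 → posterior Inverse-Gamma(3, 977/32)
obs 4: x=8 → posterior Inverse-Gamma(7/2, 2273/32)
obs 5: x=5 → posterior Inverse-Gamma(4, 2849/32)
obs 6: x=-2 → posterior Inverse-Gamma(9/2, 2865/32)
obs 7: x=2 → posterior Inverse-Gamma(5, 3009/32)
obs 8: x=-6 → posterior Inverse-Gamma(11/2, 3409/32)
obs 9: x=-5/2 → posterior Inverse-Gamma(6, 3445/32)
obs 10: x=8 → posterior Inverse-Gamma(13/2, 4741/32)
obs 11: x=3 → posterior Inverse-Gamma(7, 4997/32)

alpha=7, beta=4997/32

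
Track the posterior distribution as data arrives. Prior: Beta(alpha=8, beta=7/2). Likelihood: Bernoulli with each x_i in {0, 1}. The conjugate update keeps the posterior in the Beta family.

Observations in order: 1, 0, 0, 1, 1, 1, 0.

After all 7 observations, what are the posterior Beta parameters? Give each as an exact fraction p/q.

obs 1: x=1 → posterior Beta(9, 7/2)
obs 2: x=0 → posterior Beta(9, 9/2)
obs 3: x=0 → posterior Beta(9, 11/2)
obs 4: x=1 → posterior Beta(10, 11/2)
obs 5: x=1 → posterior Beta(11, 11/2)
obs 6: x=1 → posterior Beta(12, 11/2)
obs 7: x=0 → posterior Beta(12, 13/2)

alpha=12, beta=13/2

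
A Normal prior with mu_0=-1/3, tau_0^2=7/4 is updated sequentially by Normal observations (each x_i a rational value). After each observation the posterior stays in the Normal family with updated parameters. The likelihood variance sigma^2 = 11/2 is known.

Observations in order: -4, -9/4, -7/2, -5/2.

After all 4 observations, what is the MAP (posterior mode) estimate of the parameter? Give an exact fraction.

obs 1: x=-4 → posterior Normal(-106/87, 77/58)
obs 2: x=-9/4 → posterior Normal(-613/432, 77/72)
obs 3: x=-7/2 → posterior Normal(-907/516, 77/86)
obs 4: x=-5/2 → posterior Normal(-1117/600, 77/100)

-1117/600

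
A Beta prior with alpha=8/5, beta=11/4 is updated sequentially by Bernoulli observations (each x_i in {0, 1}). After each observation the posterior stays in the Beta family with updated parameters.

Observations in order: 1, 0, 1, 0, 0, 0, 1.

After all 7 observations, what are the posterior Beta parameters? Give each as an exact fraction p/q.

obs 1: x=1 → posterior Beta(13/5, 11/4)
obs 2: x=0 → posterior Beta(13/5, 15/4)
obs 3: x=1 → posterior Beta(18/5, 15/4)
obs 4: x=0 → posterior Beta(18/5, 19/4)
obs 5: x=0 → posterior Beta(18/5, 23/4)
obs 6: x=0 → posterior Beta(18/5, 27/4)
obs 7: x=1 → posterior Beta(23/5, 27/4)

alpha=23/5, beta=27/4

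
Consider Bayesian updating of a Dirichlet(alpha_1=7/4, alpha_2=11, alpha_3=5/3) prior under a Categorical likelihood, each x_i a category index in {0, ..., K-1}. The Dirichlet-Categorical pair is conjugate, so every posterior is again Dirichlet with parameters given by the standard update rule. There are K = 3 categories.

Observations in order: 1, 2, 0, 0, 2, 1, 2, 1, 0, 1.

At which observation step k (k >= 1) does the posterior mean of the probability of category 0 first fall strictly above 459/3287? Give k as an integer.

obs 1: x=1 → posterior Dirichlet(7/4, 12, 5/3)
obs 2: x=2 → posterior Dirichlet(7/4, 12, 8/3)
obs 3: x=0 → posterior Dirichlet(11/4, 12, 8/3)
obs 4: x=0 → posterior Dirichlet(15/4, 12, 8/3)
obs 5: x=2 → posterior Dirichlet(15/4, 12, 11/3)
obs 6: x=1 → posterior Dirichlet(15/4, 13, 11/3)
obs 7: x=2 → posterior Dirichlet(15/4, 13, 14/3)
obs 8: x=1 → posterior Dirichlet(15/4, 14, 14/3)
obs 9: x=0 → posterior Dirichlet(19/4, 14, 14/3)
obs 10: x=1 → posterior Dirichlet(19/4, 15, 14/3)

k = 3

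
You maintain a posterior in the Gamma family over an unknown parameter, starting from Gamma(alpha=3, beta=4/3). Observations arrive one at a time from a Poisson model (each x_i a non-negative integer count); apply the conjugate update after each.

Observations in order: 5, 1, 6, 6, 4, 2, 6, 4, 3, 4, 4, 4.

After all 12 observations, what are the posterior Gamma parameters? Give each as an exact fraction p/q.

obs 1: x=5 → posterior Gamma(8, 7/3)
obs 2: x=1 → posterior Gamma(9, 10/3)
obs 3: x=6 → posterior Gamma(15, 13/3)
obs 4: x=6 → posterior Gamma(21, 16/3)
obs 5: x=4 → posterior Gamma(25, 19/3)
obs 6: x=2 → posterior Gamma(27, 22/3)
obs 7: x=6 → posterior Gamma(33, 25/3)
obs 8: x=4 → posterior Gamma(37, 28/3)
obs 9: x=3 → posterior Gamma(40, 31/3)
obs 10: x=4 → posterior Gamma(44, 34/3)
obs 11: x=4 → posterior Gamma(48, 37/3)
obs 12: x=4 → posterior Gamma(52, 40/3)

alpha=52, beta=40/3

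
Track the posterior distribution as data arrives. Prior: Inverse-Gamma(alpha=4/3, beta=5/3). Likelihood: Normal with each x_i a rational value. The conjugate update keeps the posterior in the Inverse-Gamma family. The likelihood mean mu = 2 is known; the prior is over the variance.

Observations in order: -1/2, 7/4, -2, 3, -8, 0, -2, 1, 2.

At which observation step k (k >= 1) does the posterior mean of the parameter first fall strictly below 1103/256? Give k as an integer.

obs 1: x=-1/2 → posterior Inverse-Gamma(11/6, 115/24)
obs 2: x=7/4 → posterior Inverse-Gamma(7/3, 463/96)
obs 3: x=-2 → posterior Inverse-Gamma(17/6, 1231/96)
obs 4: x=3 → posterior Inverse-Gamma(10/3, 1279/96)
obs 5: x=-8 → posterior Inverse-Gamma(23/6, 6079/96)
obs 6: x=0 → posterior Inverse-Gamma(13/3, 6271/96)
obs 7: x=-2 → posterior Inverse-Gamma(29/6, 7039/96)
obs 8: x=1 → posterior Inverse-Gamma(16/3, 7087/96)
obs 9: x=2 → posterior Inverse-Gamma(35/6, 7087/96)

k = 2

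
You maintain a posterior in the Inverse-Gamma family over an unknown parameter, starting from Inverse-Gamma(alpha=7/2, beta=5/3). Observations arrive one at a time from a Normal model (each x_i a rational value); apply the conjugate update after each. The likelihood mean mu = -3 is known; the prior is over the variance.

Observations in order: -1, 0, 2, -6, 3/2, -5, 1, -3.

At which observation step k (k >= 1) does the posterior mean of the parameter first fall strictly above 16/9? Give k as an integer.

obs 1: x=-1 → posterior Inverse-Gamma(4, 11/3)
obs 2: x=0 → posterior Inverse-Gamma(9/2, 49/6)
obs 3: x=2 → posterior Inverse-Gamma(5, 62/3)
obs 4: x=-6 → posterior Inverse-Gamma(11/2, 151/6)
obs 5: x=3/2 → posterior Inverse-Gamma(6, 847/24)
obs 6: x=-5 → posterior Inverse-Gamma(13/2, 895/24)
obs 7: x=1 → posterior Inverse-Gamma(7, 1087/24)
obs 8: x=-3 → posterior Inverse-Gamma(15/2, 1087/24)

k = 2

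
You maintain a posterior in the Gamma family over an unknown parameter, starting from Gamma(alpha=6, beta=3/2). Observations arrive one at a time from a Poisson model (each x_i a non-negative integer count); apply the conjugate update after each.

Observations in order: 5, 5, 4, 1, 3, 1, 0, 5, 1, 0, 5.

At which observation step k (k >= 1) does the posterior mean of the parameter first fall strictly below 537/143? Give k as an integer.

k = 5

obs 1: x=5 → posterior Gamma(11, 5/2)
obs 2: x=5 → posterior Gamma(16, 7/2)
obs 3: x=4 → posterior Gamma(20, 9/2)
obs 4: x=1 → posterior Gamma(21, 11/2)
obs 5: x=3 → posterior Gamma(24, 13/2)
obs 6: x=1 → posterior Gamma(25, 15/2)
obs 7: x=0 → posterior Gamma(25, 17/2)
obs 8: x=5 → posterior Gamma(30, 19/2)
obs 9: x=1 → posterior Gamma(31, 21/2)
obs 10: x=0 → posterior Gamma(31, 23/2)
obs 11: x=5 → posterior Gamma(36, 25/2)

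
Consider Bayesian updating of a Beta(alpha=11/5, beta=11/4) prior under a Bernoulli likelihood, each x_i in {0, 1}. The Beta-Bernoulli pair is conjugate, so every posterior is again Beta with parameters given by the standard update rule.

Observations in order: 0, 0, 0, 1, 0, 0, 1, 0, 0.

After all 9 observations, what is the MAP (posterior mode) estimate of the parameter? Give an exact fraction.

64/239

obs 1: x=0 → posterior Beta(11/5, 15/4)
obs 2: x=0 → posterior Beta(11/5, 19/4)
obs 3: x=0 → posterior Beta(11/5, 23/4)
obs 4: x=1 → posterior Beta(16/5, 23/4)
obs 5: x=0 → posterior Beta(16/5, 27/4)
obs 6: x=0 → posterior Beta(16/5, 31/4)
obs 7: x=1 → posterior Beta(21/5, 31/4)
obs 8: x=0 → posterior Beta(21/5, 35/4)
obs 9: x=0 → posterior Beta(21/5, 39/4)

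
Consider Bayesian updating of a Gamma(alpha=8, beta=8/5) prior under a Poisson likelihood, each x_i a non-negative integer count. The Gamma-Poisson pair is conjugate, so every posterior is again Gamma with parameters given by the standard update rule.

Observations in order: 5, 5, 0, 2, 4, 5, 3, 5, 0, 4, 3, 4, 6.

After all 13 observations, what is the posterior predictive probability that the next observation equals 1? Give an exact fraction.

obs 1: x=5 → posterior Gamma(13, 13/5)
obs 2: x=5 → posterior Gamma(18, 18/5)
obs 3: x=0 → posterior Gamma(18, 23/5)
obs 4: x=2 → posterior Gamma(20, 28/5)
obs 5: x=4 → posterior Gamma(24, 33/5)
obs 6: x=5 → posterior Gamma(29, 38/5)
obs 7: x=3 → posterior Gamma(32, 43/5)
obs 8: x=5 → posterior Gamma(37, 48/5)
obs 9: x=0 → posterior Gamma(37, 53/5)
obs 10: x=4 → posterior Gamma(41, 58/5)
obs 11: x=3 → posterior Gamma(44, 63/5)
obs 12: x=4 → posterior Gamma(48, 68/5)
obs 13: x=6 → posterior Gamma(54, 73/5)

208163437431185865939696438170957941911769401350095620053654731807544812673230341552086869064226725045/2151837086147032619845067793221139262005621648239662383969303305200267057784113727987282373748413431808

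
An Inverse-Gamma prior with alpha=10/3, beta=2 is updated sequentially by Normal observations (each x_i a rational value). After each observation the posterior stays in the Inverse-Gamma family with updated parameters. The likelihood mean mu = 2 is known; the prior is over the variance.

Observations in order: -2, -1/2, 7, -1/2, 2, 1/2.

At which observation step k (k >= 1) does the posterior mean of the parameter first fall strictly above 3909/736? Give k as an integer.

obs 1: x=-2 → posterior Inverse-Gamma(23/6, 10)
obs 2: x=-1/2 → posterior Inverse-Gamma(13/3, 105/8)
obs 3: x=7 → posterior Inverse-Gamma(29/6, 205/8)
obs 4: x=-1/2 → posterior Inverse-Gamma(16/3, 115/4)
obs 5: x=2 → posterior Inverse-Gamma(35/6, 115/4)
obs 6: x=1/2 → posterior Inverse-Gamma(19/3, 239/8)

k = 3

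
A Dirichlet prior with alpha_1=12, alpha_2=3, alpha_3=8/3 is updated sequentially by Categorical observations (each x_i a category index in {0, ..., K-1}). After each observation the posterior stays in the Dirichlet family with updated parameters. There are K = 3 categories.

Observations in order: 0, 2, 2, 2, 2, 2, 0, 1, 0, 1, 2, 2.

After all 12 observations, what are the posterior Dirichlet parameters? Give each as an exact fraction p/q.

obs 1: x=0 → posterior Dirichlet(13, 3, 8/3)
obs 2: x=2 → posterior Dirichlet(13, 3, 11/3)
obs 3: x=2 → posterior Dirichlet(13, 3, 14/3)
obs 4: x=2 → posterior Dirichlet(13, 3, 17/3)
obs 5: x=2 → posterior Dirichlet(13, 3, 20/3)
obs 6: x=2 → posterior Dirichlet(13, 3, 23/3)
obs 7: x=0 → posterior Dirichlet(14, 3, 23/3)
obs 8: x=1 → posterior Dirichlet(14, 4, 23/3)
obs 9: x=0 → posterior Dirichlet(15, 4, 23/3)
obs 10: x=1 → posterior Dirichlet(15, 5, 23/3)
obs 11: x=2 → posterior Dirichlet(15, 5, 26/3)
obs 12: x=2 → posterior Dirichlet(15, 5, 29/3)

alpha_1=15, alpha_2=5, alpha_3=29/3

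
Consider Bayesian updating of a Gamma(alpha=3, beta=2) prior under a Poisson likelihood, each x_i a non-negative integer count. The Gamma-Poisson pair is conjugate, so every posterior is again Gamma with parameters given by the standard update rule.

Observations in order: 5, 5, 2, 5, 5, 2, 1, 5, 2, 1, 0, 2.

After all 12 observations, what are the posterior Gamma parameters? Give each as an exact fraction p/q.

obs 1: x=5 → posterior Gamma(8, 3)
obs 2: x=5 → posterior Gamma(13, 4)
obs 3: x=2 → posterior Gamma(15, 5)
obs 4: x=5 → posterior Gamma(20, 6)
obs 5: x=5 → posterior Gamma(25, 7)
obs 6: x=2 → posterior Gamma(27, 8)
obs 7: x=1 → posterior Gamma(28, 9)
obs 8: x=5 → posterior Gamma(33, 10)
obs 9: x=2 → posterior Gamma(35, 11)
obs 10: x=1 → posterior Gamma(36, 12)
obs 11: x=0 → posterior Gamma(36, 13)
obs 12: x=2 → posterior Gamma(38, 14)

alpha=38, beta=14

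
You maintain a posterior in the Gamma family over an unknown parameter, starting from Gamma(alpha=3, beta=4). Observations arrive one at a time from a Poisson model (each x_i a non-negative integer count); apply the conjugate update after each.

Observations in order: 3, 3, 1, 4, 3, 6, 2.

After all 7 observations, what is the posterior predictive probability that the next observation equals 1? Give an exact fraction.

obs 1: x=3 → posterior Gamma(6, 5)
obs 2: x=3 → posterior Gamma(9, 6)
obs 3: x=1 → posterior Gamma(10, 7)
obs 4: x=4 → posterior Gamma(14, 8)
obs 5: x=3 → posterior Gamma(17, 9)
obs 6: x=6 → posterior Gamma(23, 10)
obs 7: x=2 → posterior Gamma(25, 11)

2708676485847093051045756275/11447545997288281555215581184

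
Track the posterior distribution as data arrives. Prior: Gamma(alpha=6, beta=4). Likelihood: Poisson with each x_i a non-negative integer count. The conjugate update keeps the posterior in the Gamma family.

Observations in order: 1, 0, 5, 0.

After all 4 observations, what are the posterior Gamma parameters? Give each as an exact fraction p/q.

alpha=12, beta=8

obs 1: x=1 → posterior Gamma(7, 5)
obs 2: x=0 → posterior Gamma(7, 6)
obs 3: x=5 → posterior Gamma(12, 7)
obs 4: x=0 → posterior Gamma(12, 8)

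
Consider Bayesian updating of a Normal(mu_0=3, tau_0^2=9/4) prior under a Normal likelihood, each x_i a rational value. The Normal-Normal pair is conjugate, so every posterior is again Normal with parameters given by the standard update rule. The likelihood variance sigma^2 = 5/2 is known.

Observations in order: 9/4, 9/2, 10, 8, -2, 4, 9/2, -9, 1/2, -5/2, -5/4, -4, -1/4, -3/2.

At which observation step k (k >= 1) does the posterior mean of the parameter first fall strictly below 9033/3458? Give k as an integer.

k = 9

obs 1: x=9/4 → posterior Normal(201/76, 45/38)
obs 2: x=9/2 → posterior Normal(363/112, 45/56)
obs 3: x=10 → posterior Normal(723/148, 45/74)
obs 4: x=8 → posterior Normal(1011/184, 45/92)
obs 5: x=-2 → posterior Normal(939/220, 9/22)
obs 6: x=4 → posterior Normal(1083/256, 45/128)
obs 7: x=9/2 → posterior Normal(1245/292, 45/146)
obs 8: x=-9 → posterior Normal(921/328, 45/164)
obs 9: x=1/2 → posterior Normal(939/364, 45/182)
obs 10: x=-5/2 → posterior Normal(849/400, 9/40)
obs 11: x=-5/4 → posterior Normal(201/109, 45/218)
obs 12: x=-4 → posterior Normal(165/118, 45/236)
obs 13: x=-1/4 → posterior Normal(651/508, 45/254)
obs 14: x=-3/2 → posterior Normal(597/544, 45/272)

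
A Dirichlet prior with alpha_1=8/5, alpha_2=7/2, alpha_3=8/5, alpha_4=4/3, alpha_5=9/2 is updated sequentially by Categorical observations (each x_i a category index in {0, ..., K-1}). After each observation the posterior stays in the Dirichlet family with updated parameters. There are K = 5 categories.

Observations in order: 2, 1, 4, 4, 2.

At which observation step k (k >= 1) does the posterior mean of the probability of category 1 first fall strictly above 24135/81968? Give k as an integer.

k = 2

obs 1: x=2 → posterior Dirichlet(8/5, 7/2, 13/5, 4/3, 9/2)
obs 2: x=1 → posterior Dirichlet(8/5, 9/2, 13/5, 4/3, 9/2)
obs 3: x=4 → posterior Dirichlet(8/5, 9/2, 13/5, 4/3, 11/2)
obs 4: x=4 → posterior Dirichlet(8/5, 9/2, 13/5, 4/3, 13/2)
obs 5: x=2 → posterior Dirichlet(8/5, 9/2, 18/5, 4/3, 13/2)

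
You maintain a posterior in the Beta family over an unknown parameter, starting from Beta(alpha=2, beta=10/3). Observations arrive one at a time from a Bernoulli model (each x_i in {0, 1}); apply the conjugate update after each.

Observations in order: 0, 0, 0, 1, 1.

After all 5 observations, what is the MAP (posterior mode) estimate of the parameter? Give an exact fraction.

9/25

obs 1: x=0 → posterior Beta(2, 13/3)
obs 2: x=0 → posterior Beta(2, 16/3)
obs 3: x=0 → posterior Beta(2, 19/3)
obs 4: x=1 → posterior Beta(3, 19/3)
obs 5: x=1 → posterior Beta(4, 19/3)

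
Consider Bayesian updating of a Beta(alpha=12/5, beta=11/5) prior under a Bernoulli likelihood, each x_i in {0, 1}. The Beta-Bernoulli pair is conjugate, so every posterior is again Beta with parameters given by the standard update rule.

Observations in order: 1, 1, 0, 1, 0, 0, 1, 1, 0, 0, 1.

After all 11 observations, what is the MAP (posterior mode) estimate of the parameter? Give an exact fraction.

obs 1: x=1 → posterior Beta(17/5, 11/5)
obs 2: x=1 → posterior Beta(22/5, 11/5)
obs 3: x=0 → posterior Beta(22/5, 16/5)
obs 4: x=1 → posterior Beta(27/5, 16/5)
obs 5: x=0 → posterior Beta(27/5, 21/5)
obs 6: x=0 → posterior Beta(27/5, 26/5)
obs 7: x=1 → posterior Beta(32/5, 26/5)
obs 8: x=1 → posterior Beta(37/5, 26/5)
obs 9: x=0 → posterior Beta(37/5, 31/5)
obs 10: x=0 → posterior Beta(37/5, 36/5)
obs 11: x=1 → posterior Beta(42/5, 36/5)

37/68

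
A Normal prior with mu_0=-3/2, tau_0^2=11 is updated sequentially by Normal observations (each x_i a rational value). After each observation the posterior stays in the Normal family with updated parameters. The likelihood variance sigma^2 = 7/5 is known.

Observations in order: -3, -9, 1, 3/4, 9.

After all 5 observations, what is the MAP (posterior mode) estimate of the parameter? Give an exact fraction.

-317/1128

obs 1: x=-3 → posterior Normal(-351/124, 77/62)
obs 2: x=-9 → posterior Normal(-149/26, 77/117)
obs 3: x=1 → posterior Normal(-1231/344, 77/172)
obs 4: x=3/4 → posterior Normal(-2297/908, 77/227)
obs 5: x=9 → posterior Normal(-317/1128, 77/282)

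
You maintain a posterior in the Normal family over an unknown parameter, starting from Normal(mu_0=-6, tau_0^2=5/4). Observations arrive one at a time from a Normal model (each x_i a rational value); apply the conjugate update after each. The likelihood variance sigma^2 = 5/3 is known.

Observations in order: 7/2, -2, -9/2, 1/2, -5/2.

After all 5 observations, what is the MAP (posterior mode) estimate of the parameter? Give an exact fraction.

-39/19

obs 1: x=7/2 → posterior Normal(-27/14, 5/7)
obs 2: x=-2 → posterior Normal(-39/20, 1/2)
obs 3: x=-9/2 → posterior Normal(-33/13, 5/13)
obs 4: x=1/2 → posterior Normal(-63/32, 5/16)
obs 5: x=-5/2 → posterior Normal(-39/19, 5/19)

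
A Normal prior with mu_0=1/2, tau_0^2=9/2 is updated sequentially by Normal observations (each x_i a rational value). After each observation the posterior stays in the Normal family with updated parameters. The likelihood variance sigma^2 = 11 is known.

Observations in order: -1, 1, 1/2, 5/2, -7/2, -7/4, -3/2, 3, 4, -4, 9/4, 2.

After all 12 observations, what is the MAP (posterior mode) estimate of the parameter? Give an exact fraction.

17/52

obs 1: x=-1 → posterior Normal(2/31, 99/31)
obs 2: x=1 → posterior Normal(11/40, 99/40)
obs 3: x=1/2 → posterior Normal(31/98, 99/49)
obs 4: x=5/2 → posterior Normal(19/29, 99/58)
obs 5: x=-7/2 → posterior Normal(13/134, 99/67)
obs 6: x=-7/4 → posterior Normal(-37/304, 99/76)
obs 7: x=-3/2 → posterior Normal(-91/340, 99/85)
obs 8: x=3 → posterior Normal(17/376, 99/94)
obs 9: x=4 → posterior Normal(161/412, 99/103)
obs 10: x=-4 → posterior Normal(17/448, 99/112)
obs 11: x=9/4 → posterior Normal(49/242, 9/11)
obs 12: x=2 → posterior Normal(17/52, 99/130)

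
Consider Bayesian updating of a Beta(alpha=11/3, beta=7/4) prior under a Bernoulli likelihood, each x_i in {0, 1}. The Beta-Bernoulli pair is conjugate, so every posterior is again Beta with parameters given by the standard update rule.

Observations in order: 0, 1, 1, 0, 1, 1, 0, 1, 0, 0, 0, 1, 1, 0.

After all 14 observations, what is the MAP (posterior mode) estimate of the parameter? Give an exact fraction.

116/209

obs 1: x=0 → posterior Beta(11/3, 11/4)
obs 2: x=1 → posterior Beta(14/3, 11/4)
obs 3: x=1 → posterior Beta(17/3, 11/4)
obs 4: x=0 → posterior Beta(17/3, 15/4)
obs 5: x=1 → posterior Beta(20/3, 15/4)
obs 6: x=1 → posterior Beta(23/3, 15/4)
obs 7: x=0 → posterior Beta(23/3, 19/4)
obs 8: x=1 → posterior Beta(26/3, 19/4)
obs 9: x=0 → posterior Beta(26/3, 23/4)
obs 10: x=0 → posterior Beta(26/3, 27/4)
obs 11: x=0 → posterior Beta(26/3, 31/4)
obs 12: x=1 → posterior Beta(29/3, 31/4)
obs 13: x=1 → posterior Beta(32/3, 31/4)
obs 14: x=0 → posterior Beta(32/3, 35/4)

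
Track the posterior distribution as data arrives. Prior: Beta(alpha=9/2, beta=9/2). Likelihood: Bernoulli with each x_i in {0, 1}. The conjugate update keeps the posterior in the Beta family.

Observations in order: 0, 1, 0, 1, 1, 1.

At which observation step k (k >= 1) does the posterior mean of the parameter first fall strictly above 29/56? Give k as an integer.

k = 5

obs 1: x=0 → posterior Beta(9/2, 11/2)
obs 2: x=1 → posterior Beta(11/2, 11/2)
obs 3: x=0 → posterior Beta(11/2, 13/2)
obs 4: x=1 → posterior Beta(13/2, 13/2)
obs 5: x=1 → posterior Beta(15/2, 13/2)
obs 6: x=1 → posterior Beta(17/2, 13/2)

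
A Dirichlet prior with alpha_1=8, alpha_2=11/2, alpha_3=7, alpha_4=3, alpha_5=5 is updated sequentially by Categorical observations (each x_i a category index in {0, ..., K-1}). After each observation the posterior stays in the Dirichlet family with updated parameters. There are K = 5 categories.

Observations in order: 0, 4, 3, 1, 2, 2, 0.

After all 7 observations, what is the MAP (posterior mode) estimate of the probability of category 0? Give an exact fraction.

18/61

obs 1: x=0 → posterior Dirichlet(9, 11/2, 7, 3, 5)
obs 2: x=4 → posterior Dirichlet(9, 11/2, 7, 3, 6)
obs 3: x=3 → posterior Dirichlet(9, 11/2, 7, 4, 6)
obs 4: x=1 → posterior Dirichlet(9, 13/2, 7, 4, 6)
obs 5: x=2 → posterior Dirichlet(9, 13/2, 8, 4, 6)
obs 6: x=2 → posterior Dirichlet(9, 13/2, 9, 4, 6)
obs 7: x=0 → posterior Dirichlet(10, 13/2, 9, 4, 6)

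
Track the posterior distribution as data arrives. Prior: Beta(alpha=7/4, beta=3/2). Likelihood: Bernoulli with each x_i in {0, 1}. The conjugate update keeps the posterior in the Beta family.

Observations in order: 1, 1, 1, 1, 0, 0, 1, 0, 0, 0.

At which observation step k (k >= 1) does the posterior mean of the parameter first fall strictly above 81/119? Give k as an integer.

k = 2

obs 1: x=1 → posterior Beta(11/4, 3/2)
obs 2: x=1 → posterior Beta(15/4, 3/2)
obs 3: x=1 → posterior Beta(19/4, 3/2)
obs 4: x=1 → posterior Beta(23/4, 3/2)
obs 5: x=0 → posterior Beta(23/4, 5/2)
obs 6: x=0 → posterior Beta(23/4, 7/2)
obs 7: x=1 → posterior Beta(27/4, 7/2)
obs 8: x=0 → posterior Beta(27/4, 9/2)
obs 9: x=0 → posterior Beta(27/4, 11/2)
obs 10: x=0 → posterior Beta(27/4, 13/2)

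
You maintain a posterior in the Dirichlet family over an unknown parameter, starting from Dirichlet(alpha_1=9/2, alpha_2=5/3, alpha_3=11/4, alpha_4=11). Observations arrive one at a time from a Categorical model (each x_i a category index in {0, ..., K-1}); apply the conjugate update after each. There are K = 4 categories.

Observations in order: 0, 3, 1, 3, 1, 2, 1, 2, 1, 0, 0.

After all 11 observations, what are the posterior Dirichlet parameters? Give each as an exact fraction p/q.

alpha_1=15/2, alpha_2=17/3, alpha_3=19/4, alpha_4=13

obs 1: x=0 → posterior Dirichlet(11/2, 5/3, 11/4, 11)
obs 2: x=3 → posterior Dirichlet(11/2, 5/3, 11/4, 12)
obs 3: x=1 → posterior Dirichlet(11/2, 8/3, 11/4, 12)
obs 4: x=3 → posterior Dirichlet(11/2, 8/3, 11/4, 13)
obs 5: x=1 → posterior Dirichlet(11/2, 11/3, 11/4, 13)
obs 6: x=2 → posterior Dirichlet(11/2, 11/3, 15/4, 13)
obs 7: x=1 → posterior Dirichlet(11/2, 14/3, 15/4, 13)
obs 8: x=2 → posterior Dirichlet(11/2, 14/3, 19/4, 13)
obs 9: x=1 → posterior Dirichlet(11/2, 17/3, 19/4, 13)
obs 10: x=0 → posterior Dirichlet(13/2, 17/3, 19/4, 13)
obs 11: x=0 → posterior Dirichlet(15/2, 17/3, 19/4, 13)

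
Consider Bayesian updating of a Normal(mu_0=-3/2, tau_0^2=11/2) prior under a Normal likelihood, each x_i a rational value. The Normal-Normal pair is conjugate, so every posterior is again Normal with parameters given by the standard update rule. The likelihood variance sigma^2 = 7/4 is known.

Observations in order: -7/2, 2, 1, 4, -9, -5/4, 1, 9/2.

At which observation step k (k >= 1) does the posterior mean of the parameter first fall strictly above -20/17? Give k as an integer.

k = 2

obs 1: x=-7/2 → posterior Normal(-175/58, 77/58)
obs 2: x=2 → posterior Normal(-29/34, 77/102)
obs 3: x=1 → posterior Normal(-43/146, 77/146)
obs 4: x=4 → posterior Normal(7/10, 77/190)
obs 5: x=-9 → posterior Normal(-263/234, 77/234)
obs 6: x=-5/4 → posterior Normal(-159/139, 77/278)
obs 7: x=1 → posterior Normal(-137/161, 11/46)
obs 8: x=9/2 → posterior Normal(-38/183, 77/366)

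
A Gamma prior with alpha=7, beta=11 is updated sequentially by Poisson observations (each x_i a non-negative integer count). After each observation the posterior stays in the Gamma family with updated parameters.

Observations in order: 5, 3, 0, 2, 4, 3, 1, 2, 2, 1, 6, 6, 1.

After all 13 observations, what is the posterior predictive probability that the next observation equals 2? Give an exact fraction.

211336509401688139708530287449852044889747864612856268538773504/807793566946316088741610050849573099185363389551639556884765625

obs 1: x=5 → posterior Gamma(12, 12)
obs 2: x=3 → posterior Gamma(15, 13)
obs 3: x=0 → posterior Gamma(15, 14)
obs 4: x=2 → posterior Gamma(17, 15)
obs 5: x=4 → posterior Gamma(21, 16)
obs 6: x=3 → posterior Gamma(24, 17)
obs 7: x=1 → posterior Gamma(25, 18)
obs 8: x=2 → posterior Gamma(27, 19)
obs 9: x=2 → posterior Gamma(29, 20)
obs 10: x=1 → posterior Gamma(30, 21)
obs 11: x=6 → posterior Gamma(36, 22)
obs 12: x=6 → posterior Gamma(42, 23)
obs 13: x=1 → posterior Gamma(43, 24)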